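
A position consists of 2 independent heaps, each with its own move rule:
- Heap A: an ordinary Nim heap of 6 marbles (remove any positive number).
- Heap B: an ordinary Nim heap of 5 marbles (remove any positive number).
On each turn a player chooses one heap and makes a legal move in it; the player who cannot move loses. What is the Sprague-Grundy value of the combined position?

3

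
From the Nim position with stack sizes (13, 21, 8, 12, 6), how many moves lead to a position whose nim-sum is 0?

1

Bitwise XOR of the heap sizes:
  01101  (13)
  10101  (21)
  01000  (8)
  01100  (12)
  00110  (6)
  -----
  11010  (26)
The overall nim-sum is X = 26. A stack of size p has a winning move iff p XOR X < p (reduce it to p XOR X).
  13: 13 XOR 26 = 23 ≥ 13 — no move.
  21: 21 XOR 26 = 15 < 21 — winning move (to 15).
  8: 8 XOR 26 = 18 ≥ 8 — no move.
  12: 12 XOR 26 = 22 ≥ 12 — no move.
  6: 6 XOR 26 = 28 ≥ 6 — no move.
That gives 1 winning move.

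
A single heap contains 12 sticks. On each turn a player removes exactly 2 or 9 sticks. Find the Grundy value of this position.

Compute g(0), g(1), … for moves {2, 9}:
k:     0  1  2  3  4  5  6  7  8  9 10 11 12
g(k):  0  0  1  1  0  0  1  1  0  2  1  0  0
So g(12) = 0.

0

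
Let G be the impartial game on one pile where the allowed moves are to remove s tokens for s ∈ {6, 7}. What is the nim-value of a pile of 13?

Build the Grundy sequence with g(k) = mex{g(k−s) : s ∈ {6, 7}, s ≤ k}:
g(0) = mex{} = 0
g(1) = mex{} = 0
g(2) = mex{} = 0
g(3) = mex{} = 0
g(4) = mex{} = 0
g(5) = mex{} = 0
g(6) = mex{0} = 1
g(7) = mex{0} = 1
g(8) = mex{0} = 1
g(9) = mex{0} = 1
g(10) = mex{0} = 1
g(11) = mex{0} = 1
g(12) = mex{0,1} = 2
g(13) = mex{1} = 0
So g(13) = 0.

0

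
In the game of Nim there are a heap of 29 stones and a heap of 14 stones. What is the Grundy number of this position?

19

Write each in binary and XOR column by column:
  11101  (29)
  01110  (14)
  -----
  10011  (19)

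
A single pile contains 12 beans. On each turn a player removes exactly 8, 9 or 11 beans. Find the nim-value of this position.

Grundy values for subtraction set {8, 9, 11}:
k:     0  1  2  3  4  5  6  7  8  9 10 11 12
g(k):  0  0  0  0  0  0  0  0  1  1  1  1  1
So g(12) = 1.

1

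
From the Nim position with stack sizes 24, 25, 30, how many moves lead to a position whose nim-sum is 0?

3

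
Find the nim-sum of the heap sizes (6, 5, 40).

Compute the nim-sum pairwise:
6 ^ 5 = 3
3 ^ 40 = 43

43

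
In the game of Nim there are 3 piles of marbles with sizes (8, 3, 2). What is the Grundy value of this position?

9

Nim-sum: 8 ⊕ 3 ⊕ 2 = 9.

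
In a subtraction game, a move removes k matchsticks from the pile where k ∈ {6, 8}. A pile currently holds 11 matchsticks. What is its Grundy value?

1

Compute g(0), g(1), … for moves {6, 8}:
g(0) = mex{} = 0
g(1) = mex{} = 0
g(2) = mex{} = 0
g(3) = mex{} = 0
g(4) = mex{} = 0
g(5) = mex{} = 0
g(6) = mex{0} = 1
g(7) = mex{0} = 1
g(8) = mex{0} = 1
g(9) = mex{0} = 1
g(10) = mex{0} = 1
g(11) = mex{0} = 1
So g(11) = 1.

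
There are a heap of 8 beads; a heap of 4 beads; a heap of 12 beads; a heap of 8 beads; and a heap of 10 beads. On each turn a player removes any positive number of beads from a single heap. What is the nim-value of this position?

2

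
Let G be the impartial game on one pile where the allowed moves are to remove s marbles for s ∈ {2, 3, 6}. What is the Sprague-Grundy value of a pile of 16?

1

Build the Grundy sequence with g(k) = mex{g(k−s) : s ∈ {2, 3, 6}, s ≤ k}:
k:     0  1  2  3  4  5  6  7  8  9 10 11 12 13 14 15 16
g(k):  0  0  1  1  2  0  3  1  2  0  0  1  1  2  0  3  1
So g(16) = 1.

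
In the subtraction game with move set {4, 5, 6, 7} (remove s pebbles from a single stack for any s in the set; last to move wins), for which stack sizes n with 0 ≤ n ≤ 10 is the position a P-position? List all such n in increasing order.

0, 1, 2, 3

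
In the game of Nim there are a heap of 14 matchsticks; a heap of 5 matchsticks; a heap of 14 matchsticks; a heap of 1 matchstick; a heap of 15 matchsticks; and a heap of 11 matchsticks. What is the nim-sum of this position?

Compute the nim-sum pairwise:
14 XOR 5 = 11
11 XOR 14 = 5
5 XOR 1 = 4
4 XOR 15 = 11
11 XOR 11 = 0

0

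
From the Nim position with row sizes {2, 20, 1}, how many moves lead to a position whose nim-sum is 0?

Nim-sum: 2 ⊕ 20 ⊕ 1 = 23.
The overall nim-sum is X = 23. A row of size p has a winning move iff p XOR X < p (reduce it to p XOR X).
  2: 2 XOR 23 = 21 ≥ 2 — no move.
  20: 20 XOR 23 = 3 < 20 — winning move (to 3).
  1: 1 XOR 23 = 22 ≥ 1 — no move.
That gives 1 winning move.

1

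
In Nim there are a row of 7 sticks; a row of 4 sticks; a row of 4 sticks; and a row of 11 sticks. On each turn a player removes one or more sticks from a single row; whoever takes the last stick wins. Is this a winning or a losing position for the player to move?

Compute the nim-sum pairwise:
7 XOR 4 = 3
3 XOR 4 = 7
7 XOR 11 = 12
The nim-sum is 12 ≠ 0, so this is an N-position: the player to move can win.

Winning position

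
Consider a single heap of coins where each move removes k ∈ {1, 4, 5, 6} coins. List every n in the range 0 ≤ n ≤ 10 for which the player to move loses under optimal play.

0, 2, 9

Grundy values for subtraction set {1, 4, 5, 6}:
g(0) = mex{} = 0
g(1) = mex{0} = 1
g(2) = mex{1} = 0
g(3) = mex{0} = 1
g(4) = mex{0,1} = 2
g(5) = mex{0,1,2} = 3
g(6) = mex{0,1,3} = 2
g(7) = mex{0,1,2} = 3
g(8) = mex{0,1,2,3} = 4
g(9) = mex{1,2,3,4} = 0
g(10) = mex{0,2,3} = 1
The P-positions (g = 0) in 0..10 are 0, 2, 9.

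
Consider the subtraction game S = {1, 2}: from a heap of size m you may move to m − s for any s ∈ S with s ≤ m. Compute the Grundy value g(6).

0

Compute g(0), g(1), … for moves {1, 2}:
g(0) = mex{} = 0
g(1) = mex{0} = 1
g(2) = mex{0,1} = 2
g(3) = mex{1,2} = 0
g(4) = mex{0,2} = 1
g(5) = mex{0,1} = 2
g(6) = mex{1,2} = 0
So g(6) = 0.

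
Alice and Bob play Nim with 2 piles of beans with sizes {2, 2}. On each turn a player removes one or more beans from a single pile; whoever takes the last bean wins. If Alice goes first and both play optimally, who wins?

Bob wins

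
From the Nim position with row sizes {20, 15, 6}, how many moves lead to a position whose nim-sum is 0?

1

Nim-sum: 20 ^ 15 ^ 6 = 29.
The overall nim-sum is X = 29. A row of size p has a winning move iff p XOR X < p (reduce it to p XOR X).
  20: 20 XOR 29 = 9 < 20 — winning move (to 9).
  15: 15 XOR 29 = 18 ≥ 15 — no move.
  6: 6 XOR 29 = 27 ≥ 6 — no move.
That gives 1 winning move.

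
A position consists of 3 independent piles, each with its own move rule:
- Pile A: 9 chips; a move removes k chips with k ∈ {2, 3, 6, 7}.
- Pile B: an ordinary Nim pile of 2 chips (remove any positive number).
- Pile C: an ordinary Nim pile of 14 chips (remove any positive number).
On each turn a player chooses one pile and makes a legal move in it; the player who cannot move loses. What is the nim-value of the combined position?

12

Build the Grundy sequence for pile A with g(k) = mex{g(k−s) : s ∈ {2, 3, 6, 7}, s ≤ k}:
k:     0  1  2  3  4  5  6  7  8  9
g(k):  0  0  1  1  2  0  3  1  2  0
So g(9) = 0.
Pile B is a plain Nim pile of size 2, so its Grundy value is 2.
Pile C is a plain Nim pile of size 14, so its Grundy value is 14.
By the Sprague-Grundy theorem, the Grundy value of a sum of independent games is the XOR of the component values.
Combined value = 0 XOR 2 XOR 14 = 12.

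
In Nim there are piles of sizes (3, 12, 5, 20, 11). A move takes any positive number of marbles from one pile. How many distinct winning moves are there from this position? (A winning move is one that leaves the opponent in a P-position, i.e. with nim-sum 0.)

Compute the nim-sum pairwise:
3 XOR 12 = 15
15 XOR 5 = 10
10 XOR 20 = 30
30 XOR 11 = 21
The overall nim-sum is X = 21. A pile of size p has a winning move iff p XOR X < p (reduce it to p XOR X).
  3: 3 XOR 21 = 22 ≥ 3 — no move.
  12: 12 XOR 21 = 25 ≥ 12 — no move.
  5: 5 XOR 21 = 16 ≥ 5 — no move.
  20: 20 XOR 21 = 1 < 20 — winning move (to 1).
  11: 11 XOR 21 = 30 ≥ 11 — no move.
That gives 1 winning move.

1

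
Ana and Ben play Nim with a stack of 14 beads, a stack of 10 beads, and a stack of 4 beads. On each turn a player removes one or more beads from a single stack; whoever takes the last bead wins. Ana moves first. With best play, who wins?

Compute the nim-sum pairwise:
14 XOR 10 = 4
4 XOR 4 = 0
The nim-sum is 0, so this is a P-position: the player to move is in a losing position under optimal play; Ana is about to move from it and so loses — Ben wins.

Ben wins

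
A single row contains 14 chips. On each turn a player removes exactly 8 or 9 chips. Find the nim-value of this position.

1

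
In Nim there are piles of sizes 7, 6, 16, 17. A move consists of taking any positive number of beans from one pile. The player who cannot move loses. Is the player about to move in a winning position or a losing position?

Losing position

Bitwise XOR of the heap sizes:
  00111  (7)
  00110  (6)
  10000  (16)
  10001  (17)
  -----
  00000  (0)
The nim-sum is 0, so this is a P-position: the player to move is in a losing position under optimal play.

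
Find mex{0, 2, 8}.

0 is in the set but 1 is not, so the mex is 1.

1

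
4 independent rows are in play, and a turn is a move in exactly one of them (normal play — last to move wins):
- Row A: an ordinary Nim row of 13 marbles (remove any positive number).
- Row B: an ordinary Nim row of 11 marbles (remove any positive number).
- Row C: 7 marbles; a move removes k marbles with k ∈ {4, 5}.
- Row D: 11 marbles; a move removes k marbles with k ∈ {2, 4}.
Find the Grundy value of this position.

5

Row A is a plain Nim row of size 13, so its Grundy value is 13.
Row B is a plain Nim row of size 11, so its Grundy value is 11.
For row C, compute g(0), g(1), … with moves {4, 5}:
g(0) = mex{} = 0
g(1) = mex{} = 0
g(2) = mex{} = 0
g(3) = mex{} = 0
g(4) = mex{0} = 1
g(5) = mex{0} = 1
g(6) = mex{0} = 1
g(7) = mex{0} = 1
So g(7) = 1.
Build the Grundy sequence for row D with g(k) = mex{g(k−s) : s ∈ {2, 4}, s ≤ k}:
k:     0  1  2  3  4  5  6  7  8  9 10 11
g(k):  0  0  1  1  2  2  0  0  1  1  2  2
So g(11) = 2.
The value of a disjunctive sum is the nim-sum of the parts.
Combined value = 13 ⊕ 11 ⊕ 1 ⊕ 2 = 5.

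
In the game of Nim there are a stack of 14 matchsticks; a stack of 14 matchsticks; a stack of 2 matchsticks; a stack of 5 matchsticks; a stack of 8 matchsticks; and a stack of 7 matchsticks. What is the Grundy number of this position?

In binary:
  1110  (14)
  1110  (14)
  0010  (2)
  0101  (5)
  1000  (8)
  0111  (7)
  ----
  1000  (8)

8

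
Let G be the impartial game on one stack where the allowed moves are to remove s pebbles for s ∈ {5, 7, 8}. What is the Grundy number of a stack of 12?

Grundy values for subtraction set {5, 7, 8}:
k:     0  1  2  3  4  5  6  7  8  9 10 11 12
g(k):  0  0  0  0  0  1  1  1  1  1  2  2  2
So g(12) = 2.

2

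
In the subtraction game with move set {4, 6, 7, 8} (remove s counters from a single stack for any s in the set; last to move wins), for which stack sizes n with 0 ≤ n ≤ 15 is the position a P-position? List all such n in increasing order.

0, 1, 2, 3, 12, 13, 14, 15

Build the Grundy sequence with g(k) = mex{g(k−s) : s ∈ {4, 6, 7, 8}, s ≤ k}:
k:     0  1  2  3  4  5  6  7  8  9 10 11 12 13 14 15
g(k):  0  0  0  0  1  1  1  1  2  2  2  2  0  0  0  0
The P-positions (g = 0) in 0..15 are 0, 1, 2, 3, 12, 13, 14, 15.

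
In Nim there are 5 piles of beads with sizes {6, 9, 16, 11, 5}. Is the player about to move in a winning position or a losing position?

Winning position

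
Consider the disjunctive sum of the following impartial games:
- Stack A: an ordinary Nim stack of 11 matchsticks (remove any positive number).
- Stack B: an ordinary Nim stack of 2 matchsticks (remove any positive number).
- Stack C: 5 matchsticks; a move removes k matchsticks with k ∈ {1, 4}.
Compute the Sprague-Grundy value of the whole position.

9

Stack A is a plain Nim stack of size 11, so its Grundy value is 11.
Stack B is a plain Nim stack of size 2, so its Grundy value is 2.
For stack C, compute g(0), g(1), … with moves {1, 4}:
k:     0  1  2  3  4  5
g(k):  0  1  0  1  2  0
So g(5) = 0.
By the Sprague-Grundy theorem, the Grundy value of a sum of independent games is the XOR of the component values.
Combined value = 11 ⊕ 2 ⊕ 0 = 9.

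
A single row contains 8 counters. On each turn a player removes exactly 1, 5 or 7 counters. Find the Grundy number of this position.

Build the Grundy sequence with g(k) = mex{g(k−s) : s ∈ {1, 5, 7}, s ≤ k}:
k:     0  1  2  3  4  5  6  7  8
g(k):  0  1  0  1  0  1  0  1  0
So g(8) = 0.

0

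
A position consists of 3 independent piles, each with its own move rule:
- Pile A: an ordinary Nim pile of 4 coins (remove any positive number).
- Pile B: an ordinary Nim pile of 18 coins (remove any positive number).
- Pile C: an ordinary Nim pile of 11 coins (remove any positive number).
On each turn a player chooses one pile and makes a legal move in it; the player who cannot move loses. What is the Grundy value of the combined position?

29

Pile A is a plain Nim pile of size 4, so its Grundy value is 4.
Pile B is a plain Nim pile of size 18, so its Grundy value is 18.
Pile C is a plain Nim pile of size 11, so its Grundy value is 11.
The value of a disjunctive sum is the nim-sum of the parts.
Combined value = 4 XOR 18 XOR 11 = 29.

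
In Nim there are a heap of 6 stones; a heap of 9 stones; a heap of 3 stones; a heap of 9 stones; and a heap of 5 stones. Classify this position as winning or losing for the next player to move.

Losing position

Nim-sum: 6 XOR 9 XOR 3 XOR 9 XOR 5 = 0.
The nim-sum is 0, so this is a P-position: the player to move is in a losing position under optimal play.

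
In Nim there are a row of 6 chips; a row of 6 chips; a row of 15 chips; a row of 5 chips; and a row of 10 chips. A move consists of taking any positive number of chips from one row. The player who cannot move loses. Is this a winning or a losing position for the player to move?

Losing position

In binary:
  0110  (6)
  0110  (6)
  1111  (15)
  0101  (5)
  1010  (10)
  ----
  0000  (0)
The nim-sum is 0, so this is a P-position: the player to move is in a losing position under optimal play.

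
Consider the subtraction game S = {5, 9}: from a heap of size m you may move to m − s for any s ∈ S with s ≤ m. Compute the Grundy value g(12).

Compute g(0), g(1), … for moves {5, 9}:
k:     0  1  2  3  4  5  6  7  8  9 10 11 12
g(k):  0  0  0  0  0  1  1  1  1  1  2  2  2
So g(12) = 2.

2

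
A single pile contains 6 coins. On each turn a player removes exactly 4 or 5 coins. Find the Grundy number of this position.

Grundy values for subtraction set {4, 5}:
k:     0  1  2  3  4  5  6
g(k):  0  0  0  0  1  1  1
So g(6) = 1.

1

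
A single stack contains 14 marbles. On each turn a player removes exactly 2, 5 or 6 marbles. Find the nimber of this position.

Build the Grundy sequence with g(k) = mex{g(k−s) : s ∈ {2, 5, 6}, s ≤ k}:
g(0) = mex{} = 0
g(1) = mex{} = 0
g(2) = mex{0} = 1
g(3) = mex{0} = 1
g(4) = mex{1} = 0
g(5) = mex{0,1} = 2
g(6) = mex{0} = 1
g(7) = mex{0,1,2} = 3
g(8) = mex{1} = 0
g(9) = mex{0,1,3} = 2
g(10) = mex{0,2} = 1
g(11) = mex{1,2} = 0
g(12) = mex{1,3} = 0
g(13) = mex{0,3} = 1
g(14) = mex{0,2} = 1
So g(14) = 1.

1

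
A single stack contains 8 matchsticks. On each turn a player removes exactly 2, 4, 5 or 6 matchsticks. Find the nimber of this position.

Grundy values for subtraction set {2, 4, 5, 6}:
k:     0  1  2  3  4  5  6  7  8
g(k):  0  0  1  1  2  2  3  3  0
So g(8) = 0.

0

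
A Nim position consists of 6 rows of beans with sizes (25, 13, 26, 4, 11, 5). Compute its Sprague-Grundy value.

4

Nim-sum: 25 ⊕ 13 ⊕ 26 ⊕ 4 ⊕ 11 ⊕ 5 = 4.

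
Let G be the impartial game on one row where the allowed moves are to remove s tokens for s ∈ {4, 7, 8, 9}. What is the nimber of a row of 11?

Compute g(0), g(1), … for moves {4, 7, 8, 9}:
g(0) = mex{} = 0
g(1) = mex{} = 0
g(2) = mex{} = 0
g(3) = mex{} = 0
g(4) = mex{0} = 1
g(5) = mex{0} = 1
g(6) = mex{0} = 1
g(7) = mex{0} = 1
g(8) = mex{0,1} = 2
g(9) = mex{0,1} = 2
g(10) = mex{0,1} = 2
g(11) = mex{0,1} = 2
So g(11) = 2.

2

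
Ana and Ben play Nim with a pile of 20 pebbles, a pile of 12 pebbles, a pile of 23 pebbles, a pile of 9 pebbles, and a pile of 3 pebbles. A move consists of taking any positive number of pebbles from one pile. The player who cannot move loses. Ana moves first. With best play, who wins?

Compute the nim-sum pairwise:
20 ⊕ 12 = 24
24 ⊕ 23 = 15
15 ⊕ 9 = 6
6 ⊕ 3 = 5
The nim-sum is 5 ≠ 0, so this is an N-position: the player to move can win; Ana has a winning move.

Ana wins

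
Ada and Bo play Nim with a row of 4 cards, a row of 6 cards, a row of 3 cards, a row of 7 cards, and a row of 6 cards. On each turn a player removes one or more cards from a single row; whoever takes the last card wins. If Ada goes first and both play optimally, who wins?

Bo wins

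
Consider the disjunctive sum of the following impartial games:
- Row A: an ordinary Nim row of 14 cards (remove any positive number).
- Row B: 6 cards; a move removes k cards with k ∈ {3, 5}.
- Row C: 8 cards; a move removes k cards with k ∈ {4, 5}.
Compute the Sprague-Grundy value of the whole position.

14

Row A is a plain Nim row of size 14, so its Grundy value is 14.
Build the Grundy sequence for row B with g(k) = mex{g(k−s) : s ∈ {3, 5}, s ≤ k}:
k:     0  1  2  3  4  5  6
g(k):  0  0  0  1  1  1  2
So g(6) = 2.
Grundy values for row C (subtraction set {4, 5}):
k:     0  1  2  3  4  5  6  7  8
g(k):  0  0  0  0  1  1  1  1  2
So g(8) = 2.
By the Sprague-Grundy theorem, the Grundy value of a sum of independent games is the XOR of the component values.
Combined value = 14 ⊕ 2 ⊕ 2 = 14.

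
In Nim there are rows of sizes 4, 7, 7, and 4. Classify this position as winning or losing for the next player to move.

Bitwise XOR of the heap sizes:
  100  (4)
  111  (7)
  111  (7)
  100  (4)
  ---
  000  (0)
The nim-sum is 0, so this is a P-position: the player to move is in a losing position under optimal play.

Losing position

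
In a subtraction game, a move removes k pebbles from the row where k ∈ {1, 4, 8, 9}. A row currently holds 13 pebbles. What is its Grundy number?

1

Compute g(0), g(1), … for moves {1, 4, 8, 9}:
g(0) = mex{} = 0
g(1) = mex{0} = 1
g(2) = mex{1} = 0
g(3) = mex{0} = 1
g(4) = mex{0,1} = 2
g(5) = mex{1,2} = 0
g(6) = mex{0} = 1
g(7) = mex{1} = 0
g(8) = mex{0,2} = 1
g(9) = mex{0,1} = 2
g(10) = mex{0,1,2} = 3
g(11) = mex{0,1,3} = 2
g(12) = mex{1,2} = 0
g(13) = mex{0,2} = 1
So g(13) = 1.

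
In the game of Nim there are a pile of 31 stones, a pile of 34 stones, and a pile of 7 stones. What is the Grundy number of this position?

Nim-sum: 31 ⊕ 34 ⊕ 7 = 58.

58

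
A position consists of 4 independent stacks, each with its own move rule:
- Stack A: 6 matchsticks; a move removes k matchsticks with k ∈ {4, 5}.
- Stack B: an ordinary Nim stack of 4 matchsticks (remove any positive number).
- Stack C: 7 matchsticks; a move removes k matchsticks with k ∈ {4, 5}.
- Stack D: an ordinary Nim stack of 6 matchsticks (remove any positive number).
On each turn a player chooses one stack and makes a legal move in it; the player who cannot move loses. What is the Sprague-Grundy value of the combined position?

Grundy values for stack A (subtraction set {4, 5}):
k:     0  1  2  3  4  5  6
g(k):  0  0  0  0  1  1  1
So g(6) = 1.
Stack B is a plain Nim stack of size 4, so its Grundy value is 4.
For stack C, compute g(0), g(1), … with moves {4, 5}:
g(0) = mex{} = 0
g(1) = mex{} = 0
g(2) = mex{} = 0
g(3) = mex{} = 0
g(4) = mex{0} = 1
g(5) = mex{0} = 1
g(6) = mex{0} = 1
g(7) = mex{0} = 1
So g(7) = 1.
Stack D is a plain Nim stack of size 6, so its Grundy value is 6.
By the Sprague-Grundy theorem, the Grundy value of a sum of independent games is the XOR of the component values.
Combined value = 1 ⊕ 4 ⊕ 1 ⊕ 6 = 2.

2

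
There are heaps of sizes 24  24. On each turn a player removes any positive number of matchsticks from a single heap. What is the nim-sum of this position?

0

Compute the nim-sum pairwise:
24 ⊕ 24 = 0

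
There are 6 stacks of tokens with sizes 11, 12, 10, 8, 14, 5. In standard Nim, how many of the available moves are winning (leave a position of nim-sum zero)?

5

Compute the nim-sum pairwise:
11 XOR 12 = 7
7 XOR 10 = 13
13 XOR 8 = 5
5 XOR 14 = 11
11 XOR 5 = 14
The overall nim-sum is X = 14. A stack of size p has a winning move iff p XOR X < p (reduce it to p XOR X).
  11: 11 XOR 14 = 5 < 11 — winning move (to 5).
  12: 12 XOR 14 = 2 < 12 — winning move (to 2).
  10: 10 XOR 14 = 4 < 10 — winning move (to 4).
  8: 8 XOR 14 = 6 < 8 — winning move (to 6).
  14: 14 XOR 14 = 0 < 14 — winning move (to 0).
  5: 5 XOR 14 = 11 ≥ 5 — no move.
That gives 5 winning moves.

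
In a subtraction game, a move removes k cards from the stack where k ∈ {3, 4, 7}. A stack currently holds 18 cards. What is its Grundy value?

2

Compute g(0), g(1), … for moves {3, 4, 7}:
k:     0  1  2  3  4  5  6  7  8  9 10 11 12 13 14 15 16 17 18
g(k):  0  0  0  1  1  1  2  2  2  3  0  0  0  1  1  1  2  2  2
So g(18) = 2.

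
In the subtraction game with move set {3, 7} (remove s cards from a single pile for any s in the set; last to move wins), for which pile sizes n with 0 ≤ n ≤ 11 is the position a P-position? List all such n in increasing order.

0, 1, 2, 6, 10, 11

Compute g(0), g(1), … for moves {3, 7}:
g(0) = mex{} = 0
g(1) = mex{} = 0
g(2) = mex{} = 0
g(3) = mex{0} = 1
g(4) = mex{0} = 1
g(5) = mex{0} = 1
g(6) = mex{1} = 0
g(7) = mex{0,1} = 2
g(8) = mex{0,1} = 2
g(9) = mex{0} = 1
g(10) = mex{1,2} = 0
g(11) = mex{1,2} = 0
The P-positions (g = 0) in 0..11 are 0, 1, 2, 6, 10, 11.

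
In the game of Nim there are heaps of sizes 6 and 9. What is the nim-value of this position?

15

Nim-sum: 6 ^ 9 = 15.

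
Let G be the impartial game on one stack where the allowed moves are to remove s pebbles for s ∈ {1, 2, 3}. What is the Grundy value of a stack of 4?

0

Build the Grundy sequence with g(k) = mex{g(k−s) : s ∈ {1, 2, 3}, s ≤ k}:
g(0) = mex{} = 0
g(1) = mex{0} = 1
g(2) = mex{0,1} = 2
g(3) = mex{0,1,2} = 3
g(4) = mex{1,2,3} = 0
So g(4) = 0.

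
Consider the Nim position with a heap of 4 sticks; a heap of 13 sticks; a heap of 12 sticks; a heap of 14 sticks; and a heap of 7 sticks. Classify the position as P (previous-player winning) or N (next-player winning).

N-position

Nim-sum: 4 XOR 13 XOR 12 XOR 14 XOR 7 = 12.
The nim-sum is 12 ≠ 0, so this is an N-position: the player to move can win.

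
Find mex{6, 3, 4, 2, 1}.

0 is not in the set, so the mex is 0.

0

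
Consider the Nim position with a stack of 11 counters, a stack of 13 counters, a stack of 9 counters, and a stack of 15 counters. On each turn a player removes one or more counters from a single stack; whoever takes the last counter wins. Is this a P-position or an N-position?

Nim-sum: 11 ^ 13 ^ 9 ^ 15 = 0.
The nim-sum is 0, so this is a P-position: the player to move is in a losing position under optimal play.

P-position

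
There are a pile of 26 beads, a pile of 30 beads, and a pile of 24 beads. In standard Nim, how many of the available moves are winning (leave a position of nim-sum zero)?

3

Nim-sum: 26 ⊕ 30 ⊕ 24 = 28.
The overall nim-sum is X = 28. A pile of size p has a winning move iff p XOR X < p (reduce it to p XOR X).
  26: 26 XOR 28 = 6 < 26 — winning move (to 6).
  30: 30 XOR 28 = 2 < 30 — winning move (to 2).
  24: 24 XOR 28 = 4 < 24 — winning move (to 4).
That gives 3 winning moves.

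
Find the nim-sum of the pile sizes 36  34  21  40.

59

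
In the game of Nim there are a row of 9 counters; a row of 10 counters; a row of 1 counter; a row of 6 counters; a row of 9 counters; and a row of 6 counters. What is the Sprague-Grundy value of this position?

Compute the nim-sum pairwise:
9 ^ 10 = 3
3 ^ 1 = 2
2 ^ 6 = 4
4 ^ 9 = 13
13 ^ 6 = 11

11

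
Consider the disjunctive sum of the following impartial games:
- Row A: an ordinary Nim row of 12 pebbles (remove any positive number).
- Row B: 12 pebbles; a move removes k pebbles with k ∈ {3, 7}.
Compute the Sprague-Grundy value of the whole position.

Row A is a plain Nim row of size 12, so its Grundy value is 12.
For row B, compute g(0), g(1), … with moves {3, 7}:
g(0) = mex{} = 0
g(1) = mex{} = 0
g(2) = mex{} = 0
g(3) = mex{0} = 1
g(4) = mex{0} = 1
g(5) = mex{0} = 1
g(6) = mex{1} = 0
g(7) = mex{0,1} = 2
g(8) = mex{0,1} = 2
g(9) = mex{0} = 1
g(10) = mex{1,2} = 0
g(11) = mex{1,2} = 0
g(12) = mex{1} = 0
So g(12) = 0.
The value of a disjunctive sum is the nim-sum of the parts.
Combined value = 12 ⊕ 0 = 12.

12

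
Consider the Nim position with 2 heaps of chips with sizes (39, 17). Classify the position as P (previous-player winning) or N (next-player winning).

N-position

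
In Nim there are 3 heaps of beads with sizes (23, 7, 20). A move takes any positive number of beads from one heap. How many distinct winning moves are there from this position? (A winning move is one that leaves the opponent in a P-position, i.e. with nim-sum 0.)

Nim-sum: 23 XOR 7 XOR 20 = 4.
The overall nim-sum is X = 4. A heap of size p has a winning move iff p XOR X < p (reduce it to p XOR X).
  23: 23 XOR 4 = 19 < 23 — winning move (to 19).
  7: 7 XOR 4 = 3 < 7 — winning move (to 3).
  20: 20 XOR 4 = 16 < 20 — winning move (to 16).
That gives 3 winning moves.

3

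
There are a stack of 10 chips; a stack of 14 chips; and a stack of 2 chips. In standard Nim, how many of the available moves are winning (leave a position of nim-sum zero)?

1

Bitwise XOR of the heap sizes:
  1010  (10)
  1110  (14)
  0010  (2)
  ----
  0110  (6)
The overall nim-sum is X = 6. A stack of size p has a winning move iff p XOR X < p (reduce it to p XOR X).
  10: 10 XOR 6 = 12 ≥ 10 — no move.
  14: 14 XOR 6 = 8 < 14 — winning move (to 8).
  2: 2 XOR 6 = 4 ≥ 2 — no move.
That gives 1 winning move.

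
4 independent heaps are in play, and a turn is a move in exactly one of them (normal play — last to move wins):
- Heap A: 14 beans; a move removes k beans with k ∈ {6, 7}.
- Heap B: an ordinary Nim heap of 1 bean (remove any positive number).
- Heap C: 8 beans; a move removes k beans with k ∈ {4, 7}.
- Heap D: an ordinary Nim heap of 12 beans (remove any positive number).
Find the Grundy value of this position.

Build the Grundy sequence for heap A with g(k) = mex{g(k−s) : s ∈ {6, 7}, s ≤ k}:
k:     0  1  2  3  4  5  6  7  8  9 10 11 12 13 14
g(k):  0  0  0  0  0  0  1  1  1  1  1  1  2  0  0
So g(14) = 0.
Heap B is a plain Nim heap of size 1, so its Grundy value is 1.
Grundy values for heap C (subtraction set {4, 7}):
g(0) = mex{} = 0
g(1) = mex{} = 0
g(2) = mex{} = 0
g(3) = mex{} = 0
g(4) = mex{0} = 1
g(5) = mex{0} = 1
g(6) = mex{0} = 1
g(7) = mex{0} = 1
g(8) = mex{0,1} = 2
So g(8) = 2.
Heap D is a plain Nim heap of size 12, so its Grundy value is 12.
By the Sprague-Grundy theorem, the Grundy value of a sum of independent games is the XOR of the component values.
Combined value = 0 XOR 1 XOR 2 XOR 12 = 15.

15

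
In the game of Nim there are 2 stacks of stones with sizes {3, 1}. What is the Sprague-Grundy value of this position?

Nim-sum: 3 ^ 1 = 2.

2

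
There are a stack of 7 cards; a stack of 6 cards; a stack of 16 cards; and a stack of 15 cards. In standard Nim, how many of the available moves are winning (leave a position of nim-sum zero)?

1

Bitwise XOR of the heap sizes:
  00111  (7)
  00110  (6)
  10000  (16)
  01111  (15)
  -----
  11110  (30)
The overall nim-sum is X = 30. A stack of size p has a winning move iff p XOR X < p (reduce it to p XOR X).
  7: 7 XOR 30 = 25 ≥ 7 — no move.
  6: 6 XOR 30 = 24 ≥ 6 — no move.
  16: 16 XOR 30 = 14 < 16 — winning move (to 14).
  15: 15 XOR 30 = 17 ≥ 15 — no move.
That gives 1 winning move.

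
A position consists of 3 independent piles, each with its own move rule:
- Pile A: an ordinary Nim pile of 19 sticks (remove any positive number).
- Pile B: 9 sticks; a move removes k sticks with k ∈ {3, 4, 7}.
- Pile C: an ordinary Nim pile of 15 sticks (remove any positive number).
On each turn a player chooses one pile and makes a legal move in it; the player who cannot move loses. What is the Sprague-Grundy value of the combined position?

31

Pile A is a plain Nim pile of size 19, so its Grundy value is 19.
Build the Grundy sequence for pile B with g(k) = mex{g(k−s) : s ∈ {3, 4, 7}, s ≤ k}:
k:     0  1  2  3  4  5  6  7  8  9
g(k):  0  0  0  1  1  1  2  2  2  3
So g(9) = 3.
Pile C is a plain Nim pile of size 15, so its Grundy value is 15.
The value of a disjunctive sum is the nim-sum of the parts.
Combined value = 19 ⊕ 3 ⊕ 15 = 31.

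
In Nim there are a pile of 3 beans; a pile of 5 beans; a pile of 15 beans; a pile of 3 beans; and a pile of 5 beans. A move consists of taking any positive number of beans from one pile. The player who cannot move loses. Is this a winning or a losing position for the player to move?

Winning position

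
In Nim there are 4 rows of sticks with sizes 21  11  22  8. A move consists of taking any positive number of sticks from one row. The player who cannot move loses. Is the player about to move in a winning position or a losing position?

Write each in binary and XOR column by column:
  10101  (21)
  01011  (11)
  10110  (22)
  01000  (8)
  -----
  00000  (0)
The nim-sum is 0, so this is a P-position: the player to move is in a losing position under optimal play.

Losing position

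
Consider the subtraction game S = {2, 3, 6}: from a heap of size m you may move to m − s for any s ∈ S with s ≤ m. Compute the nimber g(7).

Build the Grundy sequence with g(k) = mex{g(k−s) : s ∈ {2, 3, 6}, s ≤ k}:
g(0) = mex{} = 0
g(1) = mex{} = 0
g(2) = mex{0} = 1
g(3) = mex{0} = 1
g(4) = mex{0,1} = 2
g(5) = mex{1} = 0
g(6) = mex{0,1,2} = 3
g(7) = mex{0,2} = 1
So g(7) = 1.

1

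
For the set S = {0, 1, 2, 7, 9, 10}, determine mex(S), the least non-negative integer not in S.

The values 0, 1, 2 are all present; 3 is the first non-negative integer missing from the set.

3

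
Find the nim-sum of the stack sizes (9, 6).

15

Nim-sum: 9 ⊕ 6 = 15.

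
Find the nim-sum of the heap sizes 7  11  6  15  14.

Compute the nim-sum pairwise:
7 XOR 11 = 12
12 XOR 6 = 10
10 XOR 15 = 5
5 XOR 14 = 11

11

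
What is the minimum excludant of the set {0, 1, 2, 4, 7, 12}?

The values 0, 1, 2 are all present; 3 is the first non-negative integer missing from the set.

3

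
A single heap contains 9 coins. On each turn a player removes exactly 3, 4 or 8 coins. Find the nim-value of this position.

Build the Grundy sequence with g(k) = mex{g(k−s) : s ∈ {3, 4, 8}, s ≤ k}:
k:     0  1  2  3  4  5  6  7  8  9
g(k):  0  0  0  1  1  1  2  0  2  3
So g(9) = 3.

3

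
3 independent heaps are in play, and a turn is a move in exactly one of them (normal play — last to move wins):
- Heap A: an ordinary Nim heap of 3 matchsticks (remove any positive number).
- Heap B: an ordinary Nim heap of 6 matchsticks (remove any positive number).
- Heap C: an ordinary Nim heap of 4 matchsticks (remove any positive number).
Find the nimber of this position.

1

Heap A is a plain Nim heap of size 3, so its Grundy value is 3.
Heap B is a plain Nim heap of size 6, so its Grundy value is 6.
Heap C is a plain Nim heap of size 4, so its Grundy value is 4.
The value of a disjunctive sum is the nim-sum of the parts.
Combined value = 3 XOR 6 XOR 4 = 1.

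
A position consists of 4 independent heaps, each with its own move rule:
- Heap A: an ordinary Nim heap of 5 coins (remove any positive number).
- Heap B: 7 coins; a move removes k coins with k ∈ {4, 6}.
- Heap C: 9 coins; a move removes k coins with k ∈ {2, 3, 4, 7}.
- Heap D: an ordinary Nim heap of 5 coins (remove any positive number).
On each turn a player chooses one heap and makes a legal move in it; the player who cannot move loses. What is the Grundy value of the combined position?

5

Heap A is a plain Nim heap of size 5, so its Grundy value is 5.
Build the Grundy sequence for heap B with g(k) = mex{g(k−s) : s ∈ {4, 6}, s ≤ k}:
g(0) = mex{} = 0
g(1) = mex{} = 0
g(2) = mex{} = 0
g(3) = mex{} = 0
g(4) = mex{0} = 1
g(5) = mex{0} = 1
g(6) = mex{0} = 1
g(7) = mex{0} = 1
So g(7) = 1.
Grundy values for heap C (subtraction set {2, 3, 4, 7}):
g(0) = mex{} = 0
g(1) = mex{} = 0
g(2) = mex{0} = 1
g(3) = mex{0} = 1
g(4) = mex{0,1} = 2
g(5) = mex{0,1} = 2
g(6) = mex{1,2} = 0
g(7) = mex{0,1,2} = 3
g(8) = mex{0,2} = 1
g(9) = mex{0,1,2,3} = 4
So g(9) = 4.
Heap D is a plain Nim heap of size 5, so its Grundy value is 5.
By the Sprague-Grundy theorem, the Grundy value of a sum of independent games is the XOR of the component values.
Combined value = 5 XOR 1 XOR 4 XOR 5 = 5.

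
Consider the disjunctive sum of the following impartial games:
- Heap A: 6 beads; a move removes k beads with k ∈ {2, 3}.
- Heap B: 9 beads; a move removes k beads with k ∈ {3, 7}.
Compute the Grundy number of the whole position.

For heap A, compute g(0), g(1), … with moves {2, 3}:
k:     0  1  2  3  4  5  6
g(k):  0  0  1  1  2  0  0
So g(6) = 0.
Build the Grundy sequence for heap B with g(k) = mex{g(k−s) : s ∈ {3, 7}, s ≤ k}:
k:     0  1  2  3  4  5  6  7  8  9
g(k):  0  0  0  1  1  1  0  2  2  1
So g(9) = 1.
By the Sprague-Grundy theorem, the Grundy value of a sum of independent games is the XOR of the component values.
Combined value = 0 ⊕ 1 = 1.

1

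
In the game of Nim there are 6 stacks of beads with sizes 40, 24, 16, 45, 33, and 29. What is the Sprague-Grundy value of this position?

49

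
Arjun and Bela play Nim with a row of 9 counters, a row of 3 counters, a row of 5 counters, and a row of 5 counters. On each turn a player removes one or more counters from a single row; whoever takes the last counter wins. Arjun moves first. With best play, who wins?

Arjun wins

Compute the nim-sum pairwise:
9 XOR 3 = 10
10 XOR 5 = 15
15 XOR 5 = 10
The nim-sum is 10 ≠ 0, so this is an N-position: the player to move can win; Arjun has a winning move.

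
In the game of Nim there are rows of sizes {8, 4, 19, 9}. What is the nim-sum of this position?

22

Nim-sum: 8 XOR 4 XOR 19 XOR 9 = 22.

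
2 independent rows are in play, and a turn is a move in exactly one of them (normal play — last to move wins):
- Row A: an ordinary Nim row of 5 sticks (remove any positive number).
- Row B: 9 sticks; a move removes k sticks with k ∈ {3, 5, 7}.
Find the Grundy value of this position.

6

Row A is a plain Nim row of size 5, so its Grundy value is 5.
For row B, compute g(0), g(1), … with moves {3, 5, 7}:
k:     0  1  2  3  4  5  6  7  8  9
g(k):  0  0  0  1  1  1  2  2  2  3
So g(9) = 3.
By the Sprague-Grundy theorem, the Grundy value of a sum of independent games is the XOR of the component values.
Combined value = 5 ⊕ 3 = 6.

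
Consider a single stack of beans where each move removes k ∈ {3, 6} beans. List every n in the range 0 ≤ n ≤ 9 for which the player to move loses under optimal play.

0, 1, 2, 9

Build the Grundy sequence with g(k) = mex{g(k−s) : s ∈ {3, 6}, s ≤ k}:
g(0) = mex{} = 0
g(1) = mex{} = 0
g(2) = mex{} = 0
g(3) = mex{0} = 1
g(4) = mex{0} = 1
g(5) = mex{0} = 1
g(6) = mex{0,1} = 2
g(7) = mex{0,1} = 2
g(8) = mex{0,1} = 2
g(9) = mex{1,2} = 0
The P-positions (g = 0) in 0..9 are 0, 1, 2, 9.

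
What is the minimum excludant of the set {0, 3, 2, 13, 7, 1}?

4

The values 0, 1, 2, 3 are all present; 4 is the first non-negative integer missing from the set.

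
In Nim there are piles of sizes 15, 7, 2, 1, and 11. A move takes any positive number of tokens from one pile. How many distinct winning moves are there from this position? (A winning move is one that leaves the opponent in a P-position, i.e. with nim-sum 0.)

Write each in binary and XOR column by column:
  1111  (15)
  0111  (7)
  0010  (2)
  0001  (1)
  1011  (11)
  ----
  0000  (0)
The nim-sum is already 0, so every move leaves a nonzero nim-sum — there are no winning moves.

0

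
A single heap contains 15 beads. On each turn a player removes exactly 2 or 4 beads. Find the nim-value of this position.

1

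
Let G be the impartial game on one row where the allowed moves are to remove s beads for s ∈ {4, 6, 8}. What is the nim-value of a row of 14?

0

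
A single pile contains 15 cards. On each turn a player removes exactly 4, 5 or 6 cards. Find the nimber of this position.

1

Build the Grundy sequence with g(k) = mex{g(k−s) : s ∈ {4, 5, 6}, s ≤ k}:
k:     0  1  2  3  4  5  6  7  8  9 10 11 12 13 14 15
g(k):  0  0  0  0  1  1  1  1  2  2  0  0  0  0  1  1
So g(15) = 1.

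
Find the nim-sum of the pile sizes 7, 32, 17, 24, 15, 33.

In binary:
  000111  (7)
  100000  (32)
  010001  (17)
  011000  (24)
  001111  (15)
  100001  (33)
  ------
  000000  (0)

0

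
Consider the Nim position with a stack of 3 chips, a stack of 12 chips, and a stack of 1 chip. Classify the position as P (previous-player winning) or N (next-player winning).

Nim-sum: 3 ⊕ 12 ⊕ 1 = 14.
The nim-sum is 14 ≠ 0, so this is an N-position: the player to move can win.

N-position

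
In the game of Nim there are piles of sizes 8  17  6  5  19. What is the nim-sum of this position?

9

Write each in binary and XOR column by column:
  01000  (8)
  10001  (17)
  00110  (6)
  00101  (5)
  10011  (19)
  -----
  01001  (9)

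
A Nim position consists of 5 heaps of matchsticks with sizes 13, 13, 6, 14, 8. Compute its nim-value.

0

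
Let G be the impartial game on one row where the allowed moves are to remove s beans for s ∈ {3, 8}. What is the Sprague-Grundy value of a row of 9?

Build the Grundy sequence with g(k) = mex{g(k−s) : s ∈ {3, 8}, s ≤ k}:
g(0) = mex{} = 0
g(1) = mex{} = 0
g(2) = mex{} = 0
g(3) = mex{0} = 1
g(4) = mex{0} = 1
g(5) = mex{0} = 1
g(6) = mex{1} = 0
g(7) = mex{1} = 0
g(8) = mex{0,1} = 2
g(9) = mex{0} = 1
So g(9) = 1.

1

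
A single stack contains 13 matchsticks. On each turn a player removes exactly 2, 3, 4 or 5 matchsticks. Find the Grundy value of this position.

Build the Grundy sequence with g(k) = mex{g(k−s) : s ∈ {2, 3, 4, 5}, s ≤ k}:
g(0) = mex{} = 0
g(1) = mex{} = 0
g(2) = mex{0} = 1
g(3) = mex{0} = 1
g(4) = mex{0,1} = 2
g(5) = mex{0,1} = 2
g(6) = mex{0,1,2} = 3
g(7) = mex{1,2} = 0
g(8) = mex{1,2,3} = 0
g(9) = mex{0,2,3} = 1
g(10) = mex{0,2,3} = 1
g(11) = mex{0,1,3} = 2
g(12) = mex{0,1} = 2
g(13) = mex{0,1,2} = 3
So g(13) = 3.

3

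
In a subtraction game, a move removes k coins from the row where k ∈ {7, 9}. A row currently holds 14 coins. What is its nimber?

2

Compute g(0), g(1), … for moves {7, 9}:
k:     0  1  2  3  4  5  6  7  8  9 10 11 12 13 14
g(k):  0  0  0  0  0  0  0  1  1  1  1  1  1  1  2
So g(14) = 2.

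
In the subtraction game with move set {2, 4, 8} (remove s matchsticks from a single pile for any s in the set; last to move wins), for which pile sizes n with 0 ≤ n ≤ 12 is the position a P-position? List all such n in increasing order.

0, 1, 6, 7, 12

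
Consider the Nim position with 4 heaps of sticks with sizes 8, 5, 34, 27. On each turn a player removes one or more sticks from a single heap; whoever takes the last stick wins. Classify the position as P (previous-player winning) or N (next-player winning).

Nim-sum: 8 ⊕ 5 ⊕ 34 ⊕ 27 = 52.
The nim-sum is 52 ≠ 0, so this is an N-position: the player to move can win.

N-position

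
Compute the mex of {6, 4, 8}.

0 is not in the set, so the mex is 0.

0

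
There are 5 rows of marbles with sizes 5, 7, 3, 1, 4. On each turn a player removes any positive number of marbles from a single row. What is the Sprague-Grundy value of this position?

Compute the nim-sum pairwise:
5 ⊕ 7 = 2
2 ⊕ 3 = 1
1 ⊕ 1 = 0
0 ⊕ 4 = 4

4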